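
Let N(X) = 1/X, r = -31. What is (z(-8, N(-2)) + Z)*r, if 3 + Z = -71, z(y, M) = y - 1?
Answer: 2573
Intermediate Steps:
z(y, M) = -1 + y
Z = -74 (Z = -3 - 71 = -74)
(z(-8, N(-2)) + Z)*r = ((-1 - 8) - 74)*(-31) = (-9 - 74)*(-31) = -83*(-31) = 2573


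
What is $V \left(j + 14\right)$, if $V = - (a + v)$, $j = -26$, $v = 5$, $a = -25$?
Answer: $-240$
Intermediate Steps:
$V = 20$ ($V = - (-25 + 5) = \left(-1\right) \left(-20\right) = 20$)
$V \left(j + 14\right) = 20 \left(-26 + 14\right) = 20 \left(-12\right) = -240$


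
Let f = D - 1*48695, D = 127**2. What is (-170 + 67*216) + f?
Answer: -18264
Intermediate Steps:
D = 16129
f = -32566 (f = 16129 - 1*48695 = 16129 - 48695 = -32566)
(-170 + 67*216) + f = (-170 + 67*216) - 32566 = (-170 + 14472) - 32566 = 14302 - 32566 = -18264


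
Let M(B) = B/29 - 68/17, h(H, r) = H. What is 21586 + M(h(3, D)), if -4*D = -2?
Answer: 625881/29 ≈ 21582.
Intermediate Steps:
D = ½ (D = -¼*(-2) = ½ ≈ 0.50000)
M(B) = -4 + B/29 (M(B) = B*(1/29) - 68*1/17 = B/29 - 4 = -4 + B/29)
21586 + M(h(3, D)) = 21586 + (-4 + (1/29)*3) = 21586 + (-4 + 3/29) = 21586 - 113/29 = 625881/29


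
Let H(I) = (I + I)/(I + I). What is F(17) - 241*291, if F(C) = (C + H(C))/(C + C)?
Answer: -1192218/17 ≈ -70131.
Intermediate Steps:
H(I) = 1 (H(I) = (2*I)/((2*I)) = (2*I)*(1/(2*I)) = 1)
F(C) = (1 + C)/(2*C) (F(C) = (C + 1)/(C + C) = (1 + C)/((2*C)) = (1 + C)*(1/(2*C)) = (1 + C)/(2*C))
F(17) - 241*291 = (1/2)*(1 + 17)/17 - 241*291 = (1/2)*(1/17)*18 - 70131 = 9/17 - 70131 = -1192218/17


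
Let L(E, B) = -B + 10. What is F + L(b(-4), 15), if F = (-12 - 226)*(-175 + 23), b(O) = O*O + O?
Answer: 36171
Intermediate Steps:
b(O) = O + O**2 (b(O) = O**2 + O = O + O**2)
L(E, B) = 10 - B
F = 36176 (F = -238*(-152) = 36176)
F + L(b(-4), 15) = 36176 + (10 - 1*15) = 36176 + (10 - 15) = 36176 - 5 = 36171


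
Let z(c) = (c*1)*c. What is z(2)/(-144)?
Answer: -1/36 ≈ -0.027778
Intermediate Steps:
z(c) = c² (z(c) = c*c = c²)
z(2)/(-144) = 2²/(-144) = 4*(-1/144) = -1/36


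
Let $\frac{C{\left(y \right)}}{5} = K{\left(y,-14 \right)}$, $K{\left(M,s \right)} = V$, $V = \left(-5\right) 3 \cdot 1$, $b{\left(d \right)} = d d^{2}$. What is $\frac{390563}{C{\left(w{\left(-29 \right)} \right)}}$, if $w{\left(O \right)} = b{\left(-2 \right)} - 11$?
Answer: $- \frac{390563}{75} \approx -5207.5$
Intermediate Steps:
$b{\left(d \right)} = d^{3}$
$V = -15$ ($V = \left(-15\right) 1 = -15$)
$K{\left(M,s \right)} = -15$
$w{\left(O \right)} = -19$ ($w{\left(O \right)} = \left(-2\right)^{3} - 11 = -8 - 11 = -19$)
$C{\left(y \right)} = -75$ ($C{\left(y \right)} = 5 \left(-15\right) = -75$)
$\frac{390563}{C{\left(w{\left(-29 \right)} \right)}} = \frac{390563}{-75} = 390563 \left(- \frac{1}{75}\right) = - \frac{390563}{75}$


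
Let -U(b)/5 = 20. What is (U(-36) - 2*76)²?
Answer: 63504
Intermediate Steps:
U(b) = -100 (U(b) = -5*20 = -100)
(U(-36) - 2*76)² = (-100 - 2*76)² = (-100 - 152)² = (-252)² = 63504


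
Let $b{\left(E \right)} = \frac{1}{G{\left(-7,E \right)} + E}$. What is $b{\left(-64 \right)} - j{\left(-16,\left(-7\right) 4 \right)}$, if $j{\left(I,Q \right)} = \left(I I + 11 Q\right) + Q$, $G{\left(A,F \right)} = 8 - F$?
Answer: $\frac{641}{8} \approx 80.125$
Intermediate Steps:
$j{\left(I,Q \right)} = I^{2} + 12 Q$ ($j{\left(I,Q \right)} = \left(I^{2} + 11 Q\right) + Q = I^{2} + 12 Q$)
$b{\left(E \right)} = \frac{1}{8}$ ($b{\left(E \right)} = \frac{1}{\left(8 - E\right) + E} = \frac{1}{8}$)
$b{\left(-64 \right)} - j{\left(-16,\left(-7\right) 4 \right)} = \frac{1}{8} - \left(\left(-16\right)^{2} + 12 \left(\left(-7\right) 4\right)\right) = \frac{1}{8} - \left(256 + 12 \left(-28\right)\right) = \frac{1}{8} - \left(256 - 336\right) = \frac{1}{8} - -80 = \frac{1}{8} + 80 = \frac{641}{8}$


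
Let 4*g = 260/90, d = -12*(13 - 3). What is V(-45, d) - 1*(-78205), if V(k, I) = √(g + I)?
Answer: 78205 + I*√4294/6 ≈ 78205.0 + 10.921*I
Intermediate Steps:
d = -120 (d = -12*10 = -120)
g = 13/18 (g = (260/90)/4 = (260*(1/90))/4 = (¼)*(26/9) = 13/18 ≈ 0.72222)
V(k, I) = √(13/18 + I)
V(-45, d) - 1*(-78205) = √(26 + 36*(-120))/6 - 1*(-78205) = √(26 - 4320)/6 + 78205 = √(-4294)/6 + 78205 = (I*√4294)/6 + 78205 = I*√4294/6 + 78205 = 78205 + I*√4294/6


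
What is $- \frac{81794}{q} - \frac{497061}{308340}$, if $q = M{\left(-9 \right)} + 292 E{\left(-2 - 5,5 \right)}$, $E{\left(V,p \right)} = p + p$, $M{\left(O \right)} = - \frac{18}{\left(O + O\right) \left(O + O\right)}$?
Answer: $- \frac{53343504931}{1800671340} \approx -29.624$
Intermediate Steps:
$M{\left(O \right)} = - \frac{9}{2 O^{2}}$ ($M{\left(O \right)} = - \frac{18}{2 O 2 O} = - \frac{18}{4 O^{2}} = - 18 \frac{1}{4 O^{2}} = - \frac{9}{2 O^{2}}$)
$E{\left(V,p \right)} = 2 p$
$q = \frac{52559}{18}$ ($q = - \frac{9}{2 \cdot 81} + 292 \cdot 2 \cdot 5 = \left(- \frac{9}{2}\right) \frac{1}{81} + 292 \cdot 10 = - \frac{1}{18} + 2920 = \frac{52559}{18} \approx 2919.9$)
$- \frac{81794}{q} - \frac{497061}{308340} = - \frac{81794}{\frac{52559}{18}} - \frac{497061}{308340} = \left(-81794\right) \frac{18}{52559} - \frac{55229}{34260} = - \frac{1472292}{52559} - \frac{55229}{34260} = - \frac{53343504931}{1800671340}$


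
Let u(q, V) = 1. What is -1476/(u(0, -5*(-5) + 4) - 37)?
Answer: 41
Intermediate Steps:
-1476/(u(0, -5*(-5) + 4) - 37) = -1476/(1 - 37) = -1476/(-36) = -1476*(-1/36) = 41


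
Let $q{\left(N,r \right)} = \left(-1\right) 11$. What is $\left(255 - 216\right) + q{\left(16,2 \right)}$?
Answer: $28$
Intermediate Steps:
$q{\left(N,r \right)} = -11$
$\left(255 - 216\right) + q{\left(16,2 \right)} = \left(255 - 216\right) - 11 = 39 - 11 = 28$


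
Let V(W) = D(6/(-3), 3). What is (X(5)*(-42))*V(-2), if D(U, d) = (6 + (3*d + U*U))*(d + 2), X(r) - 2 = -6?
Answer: 15960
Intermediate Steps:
X(r) = -4 (X(r) = 2 - 6 = -4)
D(U, d) = (2 + d)*(6 + U² + 3*d) (D(U, d) = (6 + (3*d + U²))*(2 + d) = (6 + (U² + 3*d))*(2 + d) = (6 + U² + 3*d)*(2 + d) = (2 + d)*(6 + U² + 3*d))
V(W) = 95 (V(W) = 12 + 2*(6/(-3))² + 3*3² + 12*3 + 3*(6/(-3))² = 12 + 2*(6*(-⅓))² + 3*9 + 36 + 3*(6*(-⅓))² = 12 + 2*(-2)² + 27 + 36 + 3*(-2)² = 12 + 2*4 + 27 + 36 + 3*4 = 12 + 8 + 27 + 36 + 12 = 95)
(X(5)*(-42))*V(-2) = -4*(-42)*95 = 168*95 = 15960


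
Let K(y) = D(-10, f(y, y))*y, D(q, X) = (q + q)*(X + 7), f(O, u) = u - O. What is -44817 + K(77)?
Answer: -55597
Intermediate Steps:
D(q, X) = 2*q*(7 + X) (D(q, X) = (2*q)*(7 + X) = 2*q*(7 + X))
K(y) = -140*y (K(y) = (2*(-10)*(7 + (y - y)))*y = (2*(-10)*(7 + 0))*y = (2*(-10)*7)*y = -140*y)
-44817 + K(77) = -44817 - 140*77 = -44817 - 10780 = -55597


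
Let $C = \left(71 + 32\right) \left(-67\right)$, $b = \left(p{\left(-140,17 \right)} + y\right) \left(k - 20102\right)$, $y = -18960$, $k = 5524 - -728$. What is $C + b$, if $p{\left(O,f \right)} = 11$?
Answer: $262436749$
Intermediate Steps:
$k = 6252$ ($k = 5524 + 728 = 6252$)
$b = 262443650$ ($b = \left(11 - 18960\right) \left(6252 - 20102\right) = \left(-18949\right) \left(-13850\right) = 262443650$)
$C = -6901$ ($C = 103 \left(-67\right) = -6901$)
$C + b = -6901 + 262443650 = 262436749$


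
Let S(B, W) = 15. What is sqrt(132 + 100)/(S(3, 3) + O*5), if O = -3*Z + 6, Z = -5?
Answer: sqrt(58)/60 ≈ 0.12693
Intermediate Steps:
O = 21 (O = -3*(-5) + 6 = 15 + 6 = 21)
sqrt(132 + 100)/(S(3, 3) + O*5) = sqrt(132 + 100)/(15 + 21*5) = sqrt(232)/(15 + 105) = (2*sqrt(58))/120 = (2*sqrt(58))*(1/120) = sqrt(58)/60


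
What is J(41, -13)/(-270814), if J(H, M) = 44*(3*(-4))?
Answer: 264/135407 ≈ 0.0019497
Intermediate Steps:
J(H, M) = -528 (J(H, M) = 44*(-12) = -528)
J(41, -13)/(-270814) = -528/(-270814) = -528*(-1/270814) = 264/135407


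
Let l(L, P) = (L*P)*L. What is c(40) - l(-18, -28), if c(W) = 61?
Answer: 9133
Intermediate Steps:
l(L, P) = P*L**2
c(40) - l(-18, -28) = 61 - (-28)*(-18)**2 = 61 - (-28)*324 = 61 - 1*(-9072) = 61 + 9072 = 9133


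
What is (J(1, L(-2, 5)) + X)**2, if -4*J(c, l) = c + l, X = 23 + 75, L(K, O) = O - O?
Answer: 152881/16 ≈ 9555.1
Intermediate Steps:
L(K, O) = 0
X = 98
J(c, l) = -c/4 - l/4 (J(c, l) = -(c + l)/4 = -c/4 - l/4)
(J(1, L(-2, 5)) + X)**2 = ((-1/4*1 - 1/4*0) + 98)**2 = ((-1/4 + 0) + 98)**2 = (-1/4 + 98)**2 = (391/4)**2 = 152881/16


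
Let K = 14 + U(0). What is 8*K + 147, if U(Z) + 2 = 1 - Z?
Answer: 251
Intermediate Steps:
U(Z) = -1 - Z (U(Z) = -2 + (1 - Z) = -1 - Z)
K = 13 (K = 14 + (-1 - 1*0) = 14 + (-1 + 0) = 14 - 1 = 13)
8*K + 147 = 8*13 + 147 = 104 + 147 = 251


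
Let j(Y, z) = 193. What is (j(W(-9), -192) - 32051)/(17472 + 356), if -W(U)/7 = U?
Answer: -15929/8914 ≈ -1.7870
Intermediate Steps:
W(U) = -7*U
(j(W(-9), -192) - 32051)/(17472 + 356) = (193 - 32051)/(17472 + 356) = -31858/17828 = -31858*1/17828 = -15929/8914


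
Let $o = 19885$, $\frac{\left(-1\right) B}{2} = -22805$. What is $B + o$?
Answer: $65495$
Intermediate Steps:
$B = 45610$ ($B = \left(-2\right) \left(-22805\right) = 45610$)
$B + o = 45610 + 19885 = 65495$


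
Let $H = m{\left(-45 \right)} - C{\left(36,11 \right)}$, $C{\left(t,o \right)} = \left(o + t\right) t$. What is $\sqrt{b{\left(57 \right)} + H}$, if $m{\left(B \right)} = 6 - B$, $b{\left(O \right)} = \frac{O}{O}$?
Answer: $2 i \sqrt{410} \approx 40.497 i$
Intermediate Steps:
$C{\left(t,o \right)} = t \left(o + t\right)$
$b{\left(O \right)} = 1$
$H = -1641$ ($H = \left(6 - -45\right) - 36 \left(11 + 36\right) = \left(6 + 45\right) - 36 \cdot 47 = 51 - 1692 = -1641$)
$\sqrt{b{\left(57 \right)} + H} = \sqrt{1 - 1641} = \sqrt{-1640} = 2 i \sqrt{410}$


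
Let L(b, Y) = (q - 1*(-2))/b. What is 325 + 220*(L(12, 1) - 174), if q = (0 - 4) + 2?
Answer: -37955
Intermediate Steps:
q = -2 (q = -4 + 2 = -2)
L(b, Y) = 0 (L(b, Y) = (-2 - 1*(-2))/b = (-2 + 2)/b = 0/b = 0)
325 + 220*(L(12, 1) - 174) = 325 + 220*(0 - 174) = 325 + 220*(-174) = 325 - 38280 = -37955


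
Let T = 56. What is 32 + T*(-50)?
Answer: -2768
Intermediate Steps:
32 + T*(-50) = 32 + 56*(-50) = 32 - 2800 = -2768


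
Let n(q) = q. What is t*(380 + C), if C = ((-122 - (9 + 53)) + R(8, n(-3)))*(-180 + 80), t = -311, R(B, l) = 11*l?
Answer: -6866880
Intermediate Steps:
C = 21700 (C = ((-122 - (9 + 53)) + 11*(-3))*(-180 + 80) = ((-122 - 1*62) - 33)*(-100) = ((-122 - 62) - 33)*(-100) = (-184 - 33)*(-100) = -217*(-100) = 21700)
t*(380 + C) = -311*(380 + 21700) = -311*22080 = -6866880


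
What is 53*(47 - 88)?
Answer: -2173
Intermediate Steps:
53*(47 - 88) = 53*(-41) = -2173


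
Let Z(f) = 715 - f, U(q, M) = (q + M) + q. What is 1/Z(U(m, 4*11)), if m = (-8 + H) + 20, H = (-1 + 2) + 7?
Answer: 1/631 ≈ 0.0015848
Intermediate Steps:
H = 8 (H = 1 + 7 = 8)
m = 20 (m = (-8 + 8) + 20 = 0 + 20 = 20)
U(q, M) = M + 2*q (U(q, M) = (M + q) + q = M + 2*q)
1/Z(U(m, 4*11)) = 1/(715 - (4*11 + 2*20)) = 1/(715 - (44 + 40)) = 1/(715 - 1*84) = 1/(715 - 84) = 1/631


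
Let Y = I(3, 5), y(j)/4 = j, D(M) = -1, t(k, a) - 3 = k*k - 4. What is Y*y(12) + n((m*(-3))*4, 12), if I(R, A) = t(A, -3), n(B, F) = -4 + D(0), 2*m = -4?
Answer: 1147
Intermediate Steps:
t(k, a) = -1 + k**2 (t(k, a) = 3 + (k*k - 4) = 3 + (k**2 - 4) = 3 + (-4 + k**2) = -1 + k**2)
m = -2 (m = (1/2)*(-4) = -2)
y(j) = 4*j
n(B, F) = -5 (n(B, F) = -4 - 1 = -5)
I(R, A) = -1 + A**2
Y = 24 (Y = -1 + 5**2 = -1 + 25 = 24)
Y*y(12) + n((m*(-3))*4, 12) = 24*(4*12) - 5 = 24*48 - 5 = 1152 - 5 = 1147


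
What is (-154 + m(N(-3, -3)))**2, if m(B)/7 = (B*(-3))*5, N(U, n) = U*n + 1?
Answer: 1449616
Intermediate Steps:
N(U, n) = 1 + U*n
m(B) = -105*B (m(B) = 7*((B*(-3))*5) = 7*(-3*B*5) = 7*(-15*B) = -105*B)
(-154 + m(N(-3, -3)))**2 = (-154 - 105*(1 - 3*(-3)))**2 = (-154 - 105*(1 + 9))**2 = (-154 - 105*10)**2 = (-154 - 1050)**2 = (-1204)**2 = 1449616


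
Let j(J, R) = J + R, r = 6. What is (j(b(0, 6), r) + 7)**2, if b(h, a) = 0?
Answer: 169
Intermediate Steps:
(j(b(0, 6), r) + 7)**2 = ((0 + 6) + 7)**2 = (6 + 7)**2 = 13**2 = 169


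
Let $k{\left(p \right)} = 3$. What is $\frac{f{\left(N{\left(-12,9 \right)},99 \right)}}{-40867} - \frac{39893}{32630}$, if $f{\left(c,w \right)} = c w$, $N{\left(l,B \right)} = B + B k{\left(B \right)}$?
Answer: $- \frac{1746600551}{1333490210} \approx -1.3098$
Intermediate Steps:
$N{\left(l,B \right)} = 4 B$ ($N{\left(l,B \right)} = B + B 3 = B + 3 B = 4 B$)
$\frac{f{\left(N{\left(-12,9 \right)},99 \right)}}{-40867} - \frac{39893}{32630} = \frac{4 \cdot 9 \cdot 99}{-40867} - \frac{39893}{32630} = 36 \cdot 99 \left(- \frac{1}{40867}\right) - \frac{39893}{32630} = 3564 \left(- \frac{1}{40867}\right) - \frac{39893}{32630} = - \frac{3564}{40867} - \frac{39893}{32630} = - \frac{1746600551}{1333490210}$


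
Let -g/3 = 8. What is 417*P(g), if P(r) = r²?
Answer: 240192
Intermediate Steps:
g = -24 (g = -3*8 = -24)
417*P(g) = 417*(-24)² = 417*576 = 240192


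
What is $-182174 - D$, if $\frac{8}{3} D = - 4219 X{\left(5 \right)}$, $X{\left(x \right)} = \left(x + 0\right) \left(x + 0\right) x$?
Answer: $\frac{124733}{8} \approx 15592.0$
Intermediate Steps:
$X{\left(x \right)} = x^{3}$ ($X{\left(x \right)} = x x x = x^{2} x = x^{3}$)
$D = - \frac{1582125}{8}$ ($D = \frac{3 \left(- 4219 \cdot 5^{3}\right)}{8} = \frac{3 \left(\left(-4219\right) 125\right)}{8} = \frac{3}{8} \left(-527375\right) = - \frac{1582125}{8} \approx -1.9777 \cdot 10^{5}$)
$-182174 - D = -182174 - - \frac{1582125}{8} = -182174 + \frac{1582125}{8} = \frac{124733}{8}$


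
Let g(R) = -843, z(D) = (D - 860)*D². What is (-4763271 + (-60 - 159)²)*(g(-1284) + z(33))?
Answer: 4250597338260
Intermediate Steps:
z(D) = D²*(-860 + D) (z(D) = (-860 + D)*D² = D²*(-860 + D))
(-4763271 + (-60 - 159)²)*(g(-1284) + z(33)) = (-4763271 + (-60 - 159)²)*(-843 + 33²*(-860 + 33)) = (-4763271 + (-219)²)*(-843 + 1089*(-827)) = (-4763271 + 47961)*(-843 - 900603) = -4715310*(-901446) = 4250597338260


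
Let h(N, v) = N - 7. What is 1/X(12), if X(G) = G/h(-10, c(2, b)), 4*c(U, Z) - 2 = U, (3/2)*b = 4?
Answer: -17/12 ≈ -1.4167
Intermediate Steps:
b = 8/3 (b = (⅔)*4 = 8/3 ≈ 2.6667)
c(U, Z) = ½ + U/4
h(N, v) = -7 + N
X(G) = -G/17 (X(G) = G/(-7 - 10) = G/(-17) = G*(-1/17) = -G/17)
1/X(12) = 1/(-1/17*12) = 1/(-12/17) = -17/12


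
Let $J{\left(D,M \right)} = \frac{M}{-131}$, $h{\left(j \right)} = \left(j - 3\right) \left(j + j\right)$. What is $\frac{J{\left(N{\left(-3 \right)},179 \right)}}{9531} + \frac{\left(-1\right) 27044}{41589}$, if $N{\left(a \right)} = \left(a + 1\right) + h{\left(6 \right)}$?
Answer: $- \frac{3752614235}{5769600381} \approx -0.65041$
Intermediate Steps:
$h{\left(j \right)} = 2 j \left(-3 + j\right)$ ($h{\left(j \right)} = \left(-3 + j\right) 2 j = 2 j \left(-3 + j\right)$)
$N{\left(a \right)} = 37 + a$ ($N{\left(a \right)} = \left(a + 1\right) + 2 \cdot 6 \left(-3 + 6\right) = \left(1 + a\right) + 2 \cdot 6 \cdot 3 = \left(1 + a\right) + 36 = 37 + a$)
$J{\left(D,M \right)} = - \frac{M}{131}$ ($J{\left(D,M \right)} = M \left(- \frac{1}{131}\right) = - \frac{M}{131}$)
$\frac{J{\left(N{\left(-3 \right)},179 \right)}}{9531} + \frac{\left(-1\right) 27044}{41589} = \frac{\left(- \frac{1}{131}\right) 179}{9531} + \frac{\left(-1\right) 27044}{41589} = \left(- \frac{179}{131}\right) \frac{1}{9531} - \frac{27044}{41589} = - \frac{179}{1248561} - \frac{27044}{41589} = - \frac{3752614235}{5769600381}$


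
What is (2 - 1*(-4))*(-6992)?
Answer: -41952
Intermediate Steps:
(2 - 1*(-4))*(-6992) = (2 + 4)*(-6992) = 6*(-6992) = -41952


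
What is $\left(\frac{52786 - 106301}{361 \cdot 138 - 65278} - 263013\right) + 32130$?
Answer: $- \frac{713879533}{3092} \approx -2.3088 \cdot 10^{5}$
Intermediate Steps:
$\left(\frac{52786 - 106301}{361 \cdot 138 - 65278} - 263013\right) + 32130 = \left(- \frac{53515}{49818 - 65278} - 263013\right) + 32130 = \left(- \frac{53515}{-15460} - 263013\right) + 32130 = \left(\left(-53515\right) \left(- \frac{1}{15460}\right) - 263013\right) + 32130 = \left(\frac{10703}{3092} - 263013\right) + 32130 = - \frac{813225493}{3092} + 32130 = - \frac{713879533}{3092}$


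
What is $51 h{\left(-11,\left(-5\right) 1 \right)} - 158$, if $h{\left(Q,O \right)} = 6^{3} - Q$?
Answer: $11419$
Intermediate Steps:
$h{\left(Q,O \right)} = 216 - Q$
$51 h{\left(-11,\left(-5\right) 1 \right)} - 158 = 51 \left(216 - -11\right) - 158 = 51 \left(216 + 11\right) - 158 = 51 \cdot 227 - 158 = 11577 - 158 = 11419$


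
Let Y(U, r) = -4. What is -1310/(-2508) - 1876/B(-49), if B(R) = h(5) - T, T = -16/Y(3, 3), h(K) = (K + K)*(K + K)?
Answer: -95401/5016 ≈ -19.019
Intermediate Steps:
h(K) = 4*K² (h(K) = (2*K)*(2*K) = 4*K²)
T = 4 (T = -16/(-4) = -16*(-¼) = 4)
B(R) = 96 (B(R) = 4*5² - 1*4 = 4*25 - 4 = 100 - 4 = 96)
-1310/(-2508) - 1876/B(-49) = -1310/(-2508) - 1876/96 = -1310*(-1/2508) - 1876*1/96 = 655/1254 - 469/24 = -95401/5016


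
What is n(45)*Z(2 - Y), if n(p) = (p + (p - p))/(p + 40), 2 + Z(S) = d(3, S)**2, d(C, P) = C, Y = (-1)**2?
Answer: 63/17 ≈ 3.7059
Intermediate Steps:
Y = 1
Z(S) = 7 (Z(S) = -2 + 3**2 = -2 + 9 = 7)
n(p) = p/(40 + p) (n(p) = (p + 0)/(40 + p) = p/(40 + p))
n(45)*Z(2 - Y) = (45/(40 + 45))*7 = (45/85)*7 = (45*(1/85))*7 = (9/17)*7 = 63/17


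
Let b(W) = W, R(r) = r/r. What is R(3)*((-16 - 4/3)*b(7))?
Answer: -364/3 ≈ -121.33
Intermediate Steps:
R(r) = 1
R(3)*((-16 - 4/3)*b(7)) = 1*((-16 - 4/3)*7) = 1*(-52/3*7) = 1*(-364/3) = -364/3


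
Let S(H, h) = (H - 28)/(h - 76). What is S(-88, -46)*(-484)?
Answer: -28072/61 ≈ -460.20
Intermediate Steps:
S(H, h) = (-28 + H)/(-76 + h)
S(-88, -46)*(-484) = ((-28 - 88)/(-76 - 46))*(-484) = (-116/(-122))*(-484) = -1/122*(-116)*(-484) = (58/61)*(-484) = -28072/61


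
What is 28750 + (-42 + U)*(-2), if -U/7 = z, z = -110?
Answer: 27294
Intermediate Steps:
U = 770 (U = -7*(-110) = 770)
28750 + (-42 + U)*(-2) = 28750 + (-42 + 770)*(-2) = 28750 + 728*(-2) = 28750 - 1456 = 27294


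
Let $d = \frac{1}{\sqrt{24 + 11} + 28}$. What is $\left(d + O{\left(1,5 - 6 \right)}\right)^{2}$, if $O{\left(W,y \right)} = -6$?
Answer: $\frac{\left(4466 + \sqrt{35}\right)^{2}}{561001} \approx 35.647$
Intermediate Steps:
$d = \frac{1}{28 + \sqrt{35}}$ ($d = \frac{1}{\sqrt{35} + 28} = \frac{1}{28 + \sqrt{35}} \approx 0.029485$)
$\left(d + O{\left(1,5 - 6 \right)}\right)^{2} = \left(\left(\frac{4}{107} - \frac{\sqrt{35}}{749}\right) - 6\right)^{2} = \left(- \frac{638}{107} - \frac{\sqrt{35}}{749}\right)^{2}$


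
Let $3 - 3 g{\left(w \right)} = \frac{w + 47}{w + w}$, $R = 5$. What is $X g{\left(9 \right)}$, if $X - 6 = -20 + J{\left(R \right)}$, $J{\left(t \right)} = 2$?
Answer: $\frac{4}{9} \approx 0.44444$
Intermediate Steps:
$X = -12$ ($X = 6 + \left(-20 + 2\right) = 6 - 18 = -12$)
$g{\left(w \right)} = 1 - \frac{47 + w}{6 w}$ ($g{\left(w \right)} = 1 - \frac{\left(w + 47\right) \frac{1}{w + w}}{3} = 1 - \frac{\left(47 + w\right) \frac{1}{2 w}}{3} = 1 - \frac{\frac{1}{2} \frac{1}{w} \left(47 + w\right)}{3} = 1 - \frac{47 + w}{6 w}$)
$X g{\left(9 \right)} = - 12 \frac{-47 + 5 \cdot 9}{6 \cdot 9} = - 12 \cdot \frac{1}{6} \cdot \frac{1}{9} \left(-47 + 45\right) = - 12 \cdot \frac{1}{6} \cdot \frac{1}{9} \left(-2\right) = \left(-12\right) \left(- \frac{1}{27}\right) = \frac{4}{9}$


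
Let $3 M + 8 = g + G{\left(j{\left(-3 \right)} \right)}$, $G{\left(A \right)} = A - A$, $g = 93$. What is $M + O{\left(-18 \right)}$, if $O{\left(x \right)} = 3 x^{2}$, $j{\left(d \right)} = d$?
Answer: $\frac{3001}{3} \approx 1000.3$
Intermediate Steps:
$G{\left(A \right)} = 0$
$M = \frac{85}{3}$ ($M = - \frac{8}{3} + \frac{93 + 0}{3} = - \frac{8}{3} + \frac{1}{3} \cdot 93 = - \frac{8}{3} + 31 = \frac{85}{3} \approx 28.333$)
$M + O{\left(-18 \right)} = \frac{85}{3} + 3 \left(-18\right)^{2} = \frac{85}{3} + 3 \cdot 324 = \frac{85}{3} + 972 = \frac{3001}{3}$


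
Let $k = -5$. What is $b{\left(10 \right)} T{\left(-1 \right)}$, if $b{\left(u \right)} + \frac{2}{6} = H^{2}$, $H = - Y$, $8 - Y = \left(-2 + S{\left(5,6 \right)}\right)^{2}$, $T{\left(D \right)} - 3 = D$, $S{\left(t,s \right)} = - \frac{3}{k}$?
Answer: $\frac{135556}{1875} \approx 72.297$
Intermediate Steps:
$S{\left(t,s \right)} = \frac{3}{5}$ ($S{\left(t,s \right)} = - \frac{3}{-5} = \left(-3\right) \left(- \frac{1}{5}\right) = \frac{3}{5}$)
$T{\left(D \right)} = 3 + D$
$Y = \frac{151}{25}$ ($Y = 8 - \left(-2 + \frac{3}{5}\right)^{2} = 8 - \left(- \frac{7}{5}\right)^{2} = 8 - \frac{49}{25} = \frac{151}{25} \approx 6.04$)
$H = - \frac{151}{25}$ ($H = \left(-1\right) \frac{151}{25} = - \frac{151}{25} \approx -6.04$)
$b{\left(u \right)} = \frac{67778}{1875}$ ($b{\left(u \right)} = - \frac{1}{3} + \left(- \frac{151}{25}\right)^{2} = - \frac{1}{3} + \frac{22801}{625} = \frac{67778}{1875}$)
$b{\left(10 \right)} T{\left(-1 \right)} = \frac{67778 \left(3 - 1\right)}{1875} = \frac{67778}{1875} \cdot 2 = \frac{135556}{1875}$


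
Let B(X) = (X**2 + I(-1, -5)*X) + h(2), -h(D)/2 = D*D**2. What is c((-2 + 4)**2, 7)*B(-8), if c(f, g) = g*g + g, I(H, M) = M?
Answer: 4928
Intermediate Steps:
h(D) = -2*D**3 (h(D) = -2*D*D**2 = -2*D**3)
c(f, g) = g + g**2 (c(f, g) = g**2 + g = g + g**2)
B(X) = -16 + X**2 - 5*X (B(X) = (X**2 - 5*X) - 2*2**3 = (X**2 - 5*X) - 2*8 = (X**2 - 5*X) - 16 = -16 + X**2 - 5*X)
c((-2 + 4)**2, 7)*B(-8) = (7*(1 + 7))*(-16 + (-8)**2 - 5*(-8)) = (7*8)*(-16 + 64 + 40) = 56*88 = 4928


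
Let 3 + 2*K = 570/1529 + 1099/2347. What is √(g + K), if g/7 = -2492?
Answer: 4*I*√14040873275402523/3588563 ≈ 132.08*I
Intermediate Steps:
g = -17444 (g = 7*(-2492) = -17444)
K = -3873764/3588563 (K = -3/2 + (570/1529 + 1099/2347)/2 = -3/2 + (½)*(3018161/3588563) = -3/2 + 3018161/7177126 = -3873764/3588563 ≈ -1.0795)
√(g + K) = √(-17444 - 3873764/3588563) = √(-62602766736/3588563) = 4*I*√14040873275402523/3588563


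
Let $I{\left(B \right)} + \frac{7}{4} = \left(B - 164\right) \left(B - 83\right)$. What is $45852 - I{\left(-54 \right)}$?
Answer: $\frac{63951}{4} \approx 15988.0$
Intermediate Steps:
$I{\left(B \right)} = - \frac{7}{4} + \left(-164 + B\right) \left(-83 + B\right)$ ($I{\left(B \right)} = - \frac{7}{4} + \left(B - 164\right) \left(B - 83\right) = - \frac{7}{4} + \left(-164 + B\right) \left(-83 + B\right)$)
$45852 - I{\left(-54 \right)} = 45852 - \left(\frac{54441}{4} + \left(-54\right)^{2} - -13338\right) = 45852 - \left(\frac{54441}{4} + 2916 + 13338\right) = 45852 - \frac{119457}{4} = \frac{63951}{4}$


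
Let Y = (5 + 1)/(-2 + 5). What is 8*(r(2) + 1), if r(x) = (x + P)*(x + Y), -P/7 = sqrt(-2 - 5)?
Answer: 72 - 224*I*sqrt(7) ≈ 72.0 - 592.65*I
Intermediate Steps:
P = -7*I*sqrt(7) (P = -7*sqrt(-2 - 5) = -7*I*sqrt(7) ≈ -18.52*I)
Y = 2 (Y = 6/3 = 6*(1/3) = 2)
r(x) = (2 + x)*(x - 7*I*sqrt(7)) (r(x) = (x - 7*I*sqrt(7))*(x + 2) = (x - 7*I*sqrt(7))*(2 + x) = (2 + x)*(x - 7*I*sqrt(7)))
8*(r(2) + 1) = 8*((2**2 + 2*2 - 14*I*sqrt(7) - 7*I*2*sqrt(7)) + 1) = 8*((4 + 4 - 14*I*sqrt(7) - 14*I*sqrt(7)) + 1) = 8*((8 - 28*I*sqrt(7)) + 1) = 8*(9 - 28*I*sqrt(7)) = 72 - 224*I*sqrt(7)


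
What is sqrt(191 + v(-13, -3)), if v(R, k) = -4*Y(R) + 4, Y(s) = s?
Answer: sqrt(247) ≈ 15.716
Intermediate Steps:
v(R, k) = 4 - 4*R (v(R, k) = -4*R + 4 = 4 - 4*R)
sqrt(191 + v(-13, -3)) = sqrt(191 + (4 - 4*(-13))) = sqrt(191 + (4 + 52)) = sqrt(191 + 56) = sqrt(247)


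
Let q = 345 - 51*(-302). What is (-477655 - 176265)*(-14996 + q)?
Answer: -491093920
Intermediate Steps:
q = 15747 (q = 345 + 15402 = 15747)
(-477655 - 176265)*(-14996 + q) = (-477655 - 176265)*(-14996 + 15747) = -653920*751 = -491093920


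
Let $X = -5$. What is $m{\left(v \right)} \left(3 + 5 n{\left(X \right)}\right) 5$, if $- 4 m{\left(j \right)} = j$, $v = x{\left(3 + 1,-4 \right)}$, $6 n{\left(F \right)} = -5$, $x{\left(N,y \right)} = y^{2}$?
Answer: $\frac{70}{3} \approx 23.333$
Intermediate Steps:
$n{\left(F \right)} = - \frac{5}{6}$ ($n{\left(F \right)} = \frac{1}{6} \left(-5\right) = - \frac{5}{6}$)
$v = 16$ ($v = \left(-4\right)^{2} = 16$)
$m{\left(j \right)} = - \frac{j}{4}$
$m{\left(v \right)} \left(3 + 5 n{\left(X \right)}\right) 5 = \left(- \frac{1}{4}\right) 16 \left(3 + 5 \left(- \frac{5}{6}\right)\right) 5 = - 4 \left(3 - \frac{25}{6}\right) 5 = \left(-4\right) \left(- \frac{7}{6}\right) 5 = \frac{14}{3} \cdot 5 = \frac{70}{3}$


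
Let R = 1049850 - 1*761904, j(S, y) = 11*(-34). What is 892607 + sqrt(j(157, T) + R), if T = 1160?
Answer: 892607 + 2*sqrt(71893) ≈ 8.9314e+5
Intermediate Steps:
j(S, y) = -374
R = 287946 (R = 1049850 - 761904 = 287946)
892607 + sqrt(j(157, T) + R) = 892607 + sqrt(-374 + 287946) = 892607 + sqrt(287572) = 892607 + 2*sqrt(71893)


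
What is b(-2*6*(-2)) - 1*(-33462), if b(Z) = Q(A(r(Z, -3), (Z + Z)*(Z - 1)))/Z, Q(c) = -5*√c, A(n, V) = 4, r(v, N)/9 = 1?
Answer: 401539/12 ≈ 33462.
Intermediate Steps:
r(v, N) = 9 (r(v, N) = 9*1 = 9)
b(Z) = -10/Z (b(Z) = (-5*√4)/Z = (-5*2)/Z = -10/Z)
b(-2*6*(-2)) - 1*(-33462) = -10/(-2*6*(-2)) - 1*(-33462) = -10/((-12*(-2))) + 33462 = -10/24 + 33462 = -10*1/24 + 33462 = -5/12 + 33462 = 401539/12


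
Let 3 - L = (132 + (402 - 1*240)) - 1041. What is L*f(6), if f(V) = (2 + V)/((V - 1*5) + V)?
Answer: 6000/7 ≈ 857.14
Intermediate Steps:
f(V) = (2 + V)/(-5 + 2*V) (f(V) = (2 + V)/((V - 5) + V) = (2 + V)/((-5 + V) + V) = (2 + V)/(-5 + 2*V))
L = 750 (L = 3 - ((132 + (402 - 1*240)) - 1041) = 3 - ((132 + (402 - 240)) - 1041) = 3 - ((132 + 162) - 1041) = 3 - (294 - 1041) = 3 - 1*(-747) = 3 + 747 = 750)
L*f(6) = 750*((2 + 6)/(-5 + 2*6)) = 750*(8/(-5 + 12)) = 750*(8/7) = 6000/7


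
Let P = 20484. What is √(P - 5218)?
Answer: √15266 ≈ 123.56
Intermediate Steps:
√(P - 5218) = √(20484 - 5218) = √15266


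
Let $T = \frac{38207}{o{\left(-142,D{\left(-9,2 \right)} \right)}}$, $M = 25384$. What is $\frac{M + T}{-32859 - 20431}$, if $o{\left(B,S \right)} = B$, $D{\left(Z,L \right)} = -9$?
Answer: $- \frac{3566321}{7567180} \approx -0.47129$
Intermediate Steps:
$T = - \frac{38207}{142}$ ($T = \frac{38207}{-142} = 38207 \left(- \frac{1}{142}\right) = - \frac{38207}{142} \approx -269.06$)
$\frac{M + T}{-32859 - 20431} = \frac{25384 - \frac{38207}{142}}{-32859 - 20431} = \frac{3566321}{142 \left(-53290\right)} = \frac{3566321}{142} \left(- \frac{1}{53290}\right) = - \frac{3566321}{7567180}$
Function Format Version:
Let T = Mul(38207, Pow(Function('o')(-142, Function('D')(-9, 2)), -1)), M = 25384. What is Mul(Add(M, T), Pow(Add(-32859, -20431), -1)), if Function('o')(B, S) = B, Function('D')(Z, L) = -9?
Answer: Rational(-3566321, 7567180) ≈ -0.47129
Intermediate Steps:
T = Rational(-38207, 142) (T = Mul(38207, Pow(-142, -1)) = Mul(38207, Rational(-1, 142)) = Rational(-38207, 142) ≈ -269.06)
Mul(Add(M, T), Pow(Add(-32859, -20431), -1)) = Mul(Add(25384, Rational(-38207, 142)), Pow(Add(-32859, -20431), -1)) = Mul(Rational(3566321, 142), Pow(-53290, -1)) = Mul(Rational(3566321, 142), Rational(-1, 53290)) = Rational(-3566321, 7567180)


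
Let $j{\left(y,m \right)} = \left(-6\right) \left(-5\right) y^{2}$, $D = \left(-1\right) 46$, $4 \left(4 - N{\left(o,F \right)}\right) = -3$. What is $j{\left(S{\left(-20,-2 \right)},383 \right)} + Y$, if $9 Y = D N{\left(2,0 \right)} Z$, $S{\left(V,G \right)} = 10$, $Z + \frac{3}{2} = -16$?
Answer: $\frac{123295}{36} \approx 3424.9$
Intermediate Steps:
$Z = - \frac{35}{2}$ ($Z = - \frac{3}{2} - 16 = - \frac{35}{2} \approx -17.5$)
$N{\left(o,F \right)} = \frac{19}{4}$ ($N{\left(o,F \right)} = 4 - - \frac{3}{4} = 4 + \frac{3}{4} = \frac{19}{4}$)
$D = -46$
$j{\left(y,m \right)} = 30 y^{2}$
$Y = \frac{15295}{36}$ ($Y = \frac{\left(-46\right) \frac{19}{4} \left(- \frac{35}{2}\right)}{9} = \frac{\left(- \frac{437}{2}\right) \left(- \frac{35}{2}\right)}{9} = \frac{1}{9} \cdot \frac{15295}{4} = \frac{15295}{36} \approx 424.86$)
$j{\left(S{\left(-20,-2 \right)},383 \right)} + Y = 30 \cdot 10^{2} + \frac{15295}{36} = 30 \cdot 100 + \frac{15295}{36} = 3000 + \frac{15295}{36} = \frac{123295}{36}$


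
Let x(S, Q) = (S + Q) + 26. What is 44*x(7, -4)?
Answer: 1276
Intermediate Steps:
x(S, Q) = 26 + Q + S (x(S, Q) = (Q + S) + 26 = 26 + Q + S)
44*x(7, -4) = 44*(26 - 4 + 7) = 44*29 = 1276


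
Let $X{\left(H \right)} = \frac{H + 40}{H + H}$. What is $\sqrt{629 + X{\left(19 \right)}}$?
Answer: $\frac{7 \sqrt{18582}}{38} \approx 25.111$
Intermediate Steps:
$X{\left(H \right)} = \frac{40 + H}{2 H}$
$\sqrt{629 + X{\left(19 \right)}} = \sqrt{629 + \frac{40 + 19}{2 \cdot 19}} = \sqrt{629 + \frac{1}{2} \cdot \frac{1}{19} \cdot 59} = \sqrt{629 + \frac{59}{38}} = \sqrt{\frac{23961}{38}} = \frac{7 \sqrt{18582}}{38}$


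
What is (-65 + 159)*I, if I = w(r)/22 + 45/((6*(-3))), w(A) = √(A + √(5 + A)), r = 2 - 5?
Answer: -235 + 47*I*√(3 - √2)/11 ≈ -235.0 + 5.3806*I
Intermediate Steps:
r = -3
I = -5/2 + √(-3 + √2)/22 (I = √(-3 + √(5 - 3))/22 + 45/((6*(-3))) = √(-3 + √2)*(1/22) + 45/(-18) = √(-3 + √2)/22 + 45*(-1/18) = √(-3 + √2)/22 - 5/2 = -5/2 + √(-3 + √2)/22 ≈ -2.5 + 0.05724*I)
(-65 + 159)*I = (-65 + 159)*(-5/2 + I*√(3 - √2)/22) = 94*(-5/2 + I*√(3 - √2)/22) = -235 + 47*I*√(3 - √2)/11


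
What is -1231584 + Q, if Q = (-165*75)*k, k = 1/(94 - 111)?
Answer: -20924553/17 ≈ -1.2309e+6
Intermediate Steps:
k = -1/17 (k = 1/(-17) = -1/17 ≈ -0.058824)
Q = 12375/17 (Q = -165*75*(-1/17) = -12375*(-1/17) = 12375/17 ≈ 727.94)
-1231584 + Q = -1231584 + 12375/17 = -20924553/17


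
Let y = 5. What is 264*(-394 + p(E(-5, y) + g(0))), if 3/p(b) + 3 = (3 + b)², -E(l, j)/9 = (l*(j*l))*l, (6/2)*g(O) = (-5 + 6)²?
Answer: -14827647118020/142551599 ≈ -1.0402e+5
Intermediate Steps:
g(O) = ⅓ (g(O) = (-5 + 6)²/3 = (⅓)*1² = (⅓)*1 = ⅓)
E(l, j) = -9*j*l³ (E(l, j) = -9*l*(j*l)*l = -9*j*l²*l = -9*j*l³)
p(b) = 3/(-3 + (3 + b)²)
264*(-394 + p(E(-5, y) + g(0))) = 264*(-394 + 3/(-3 + (3 + (-9*5*(-5)³ + ⅓))²)) = 264*(-394 + 3/(-3 + (3 + (-9*5*(-125) + ⅓))²)) = 264*(-394 + 3/(-3 + (3 + (5625 + ⅓))²)) = 264*(-394 + 3/(-3 + (3 + 16876/3)²)) = 264*(-394 + 3/(-3 + (16885/3)²)) = 264*(-394 + 3/(-3 + 285103225/9)) = 264*(-394 + 3/(285103198/9)) = 264*(-394 + 3*(9/285103198)) = 264*(-394 + 27/285103198) = 264*(-112330659985/285103198) = -14827647118020/142551599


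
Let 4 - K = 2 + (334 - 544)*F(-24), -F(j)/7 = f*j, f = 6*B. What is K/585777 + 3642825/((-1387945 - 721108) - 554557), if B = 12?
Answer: 308807853653/104018764998 ≈ 2.9688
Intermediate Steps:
f = 72 (f = 6*12 = 72)
F(j) = -504*j
K = 2540162 (K = 4 - (2 + (334 - 544)*(-504*(-24))) = 4 - (2 - 210*12096) = 4 - (2 - 2540160) = 4 - 1*(-2540158) = 4 + 2540158 = 2540162)
K/585777 + 3642825/((-1387945 - 721108) - 554557) = 2540162/585777 + 3642825/((-1387945 - 721108) - 554557) = 2540162*(1/585777) + 3642825/(-2109053 - 554557) = 2540162/585777 + 3642825/(-2663610) = 2540162/585777 + 3642825*(-1/2663610) = 2540162/585777 - 242855/177574 = 308807853653/104018764998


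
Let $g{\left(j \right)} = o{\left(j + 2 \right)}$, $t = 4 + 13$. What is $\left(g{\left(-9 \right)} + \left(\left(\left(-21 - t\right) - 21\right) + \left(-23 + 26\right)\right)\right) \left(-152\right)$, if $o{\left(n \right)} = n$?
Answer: $9576$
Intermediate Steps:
$t = 17$
$g{\left(j \right)} = 2 + j$ ($g{\left(j \right)} = j + 2 = 2 + j$)
$\left(g{\left(-9 \right)} + \left(\left(\left(-21 - t\right) - 21\right) + \left(-23 + 26\right)\right)\right) \left(-152\right) = \left(\left(2 - 9\right) + \left(\left(\left(-21 - 17\right) - 21\right) + \left(-23 + 26\right)\right)\right) \left(-152\right) = \left(-7 + \left(\left(\left(-21 - 17\right) - 21\right) + 3\right)\right) \left(-152\right) = \left(-7 + \left(\left(-38 - 21\right) + 3\right)\right) \left(-152\right) = \left(-7 + \left(-59 + 3\right)\right) \left(-152\right) = \left(-7 - 56\right) \left(-152\right) = \left(-63\right) \left(-152\right) = 9576$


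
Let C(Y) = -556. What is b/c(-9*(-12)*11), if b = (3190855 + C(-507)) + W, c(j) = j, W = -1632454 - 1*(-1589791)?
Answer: 262303/99 ≈ 2649.5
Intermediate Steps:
W = -42663 (W = -1632454 + 1589791 = -42663)
b = 3147636 (b = (3190855 - 556) - 42663 = 3190299 - 42663 = 3147636)
b/c(-9*(-12)*11) = 3147636/((-9*(-12)*11)) = 3147636/((108*11)) = 3147636/1188 = 3147636*(1/1188) = 262303/99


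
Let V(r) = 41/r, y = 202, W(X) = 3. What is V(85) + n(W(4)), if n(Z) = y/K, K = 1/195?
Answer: 3348191/85 ≈ 39391.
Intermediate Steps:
K = 1/195 ≈ 0.0051282
n(Z) = 39390 (n(Z) = 202/(1/195) = 202*195 = 39390)
V(85) + n(W(4)) = 41/85 + 39390 = 3348191/85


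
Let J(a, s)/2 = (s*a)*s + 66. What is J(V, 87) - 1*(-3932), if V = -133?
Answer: -2009290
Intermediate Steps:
J(a, s) = 132 + 2*a*s**2 (J(a, s) = 2*((s*a)*s + 66) = 2*((a*s)*s + 66) = 2*(a*s**2 + 66) = 2*(66 + a*s**2) = 132 + 2*a*s**2)
J(V, 87) - 1*(-3932) = (132 + 2*(-133)*87**2) - 1*(-3932) = (132 + 2*(-133)*7569) + 3932 = (132 - 2013354) + 3932 = -2013222 + 3932 = -2009290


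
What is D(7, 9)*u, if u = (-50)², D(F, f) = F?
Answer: 17500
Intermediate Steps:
u = 2500
D(7, 9)*u = 7*2500 = 17500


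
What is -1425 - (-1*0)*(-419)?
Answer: -1425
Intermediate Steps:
-1425 - (-1*0)*(-419) = -1425 - 0*(-419) = -1425 - 1*0 = -1425 + 0 = -1425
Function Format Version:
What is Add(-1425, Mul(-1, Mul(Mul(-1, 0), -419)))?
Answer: -1425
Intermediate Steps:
Add(-1425, Mul(-1, Mul(Mul(-1, 0), -419))) = Add(-1425, Mul(-1, Mul(0, -419))) = Add(-1425, Mul(-1, 0)) = Add(-1425, 0) = -1425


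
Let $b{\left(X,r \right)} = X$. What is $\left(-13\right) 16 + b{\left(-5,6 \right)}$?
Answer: $-213$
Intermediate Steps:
$\left(-13\right) 16 + b{\left(-5,6 \right)} = \left(-13\right) 16 - 5 = -208 - 5 = -213$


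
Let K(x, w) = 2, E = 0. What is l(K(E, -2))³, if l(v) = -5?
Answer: -125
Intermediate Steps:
l(K(E, -2))³ = (-5)³ = -125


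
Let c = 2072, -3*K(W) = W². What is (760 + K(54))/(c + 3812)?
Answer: -53/1471 ≈ -0.036030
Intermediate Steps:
K(W) = -W²/3
(760 + K(54))/(c + 3812) = (760 - ⅓*54²)/(2072 + 3812) = (760 - ⅓*2916)/5884 = (760 - 972)*(1/5884) = -212*1/5884 = -53/1471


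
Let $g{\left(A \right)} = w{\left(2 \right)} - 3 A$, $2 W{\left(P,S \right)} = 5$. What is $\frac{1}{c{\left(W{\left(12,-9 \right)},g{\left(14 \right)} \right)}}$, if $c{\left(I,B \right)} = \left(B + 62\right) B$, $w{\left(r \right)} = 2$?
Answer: $- \frac{1}{880} \approx -0.0011364$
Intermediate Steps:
$W{\left(P,S \right)} = \frac{5}{2}$ ($W{\left(P,S \right)} = \frac{1}{2} \cdot 5 = \frac{5}{2}$)
$g{\left(A \right)} = 2 - 3 A$
$c{\left(I,B \right)} = B \left(62 + B\right)$ ($c{\left(I,B \right)} = \left(62 + B\right) B = B \left(62 + B\right)$)
$\frac{1}{c{\left(W{\left(12,-9 \right)},g{\left(14 \right)} \right)}} = \frac{1}{\left(2 - 42\right) \left(62 + \left(2 - 42\right)\right)} = \frac{1}{\left(-40\right) \left(62 - 40\right)} = \frac{1}{\left(-40\right) 22} = \frac{1}{-880} = - \frac{1}{880}$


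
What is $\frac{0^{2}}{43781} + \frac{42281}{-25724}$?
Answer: $- \frac{42281}{25724} \approx -1.6436$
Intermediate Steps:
$\frac{0^{2}}{43781} + \frac{42281}{-25724} = 0 \cdot \frac{1}{43781} + 42281 \left(- \frac{1}{25724}\right) = 0 - \frac{42281}{25724} = - \frac{42281}{25724}$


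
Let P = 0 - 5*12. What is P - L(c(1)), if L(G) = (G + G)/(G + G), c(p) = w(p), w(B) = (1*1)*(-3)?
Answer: -61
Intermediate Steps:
w(B) = -3 (w(B) = 1*(-3) = -3)
c(p) = -3
P = -60 (P = 0 - 60 = -60)
L(G) = 1 (L(G) = (2*G)/((2*G)) = (2*G)*(1/(2*G)) = 1)
P - L(c(1)) = -60 - 1*1 = -60 - 1 = -61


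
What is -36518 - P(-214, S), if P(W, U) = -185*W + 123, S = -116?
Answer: -76231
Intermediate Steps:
P(W, U) = 123 - 185*W
-36518 - P(-214, S) = -36518 - (123 - 185*(-214)) = -36518 - (123 + 39590) = -36518 - 1*39713 = -36518 - 39713 = -76231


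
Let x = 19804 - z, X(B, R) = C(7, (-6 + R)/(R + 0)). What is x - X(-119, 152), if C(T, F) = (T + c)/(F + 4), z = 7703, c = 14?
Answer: 4560481/377 ≈ 12097.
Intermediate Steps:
C(T, F) = (14 + T)/(4 + F) (C(T, F) = (T + 14)/(F + 4) = (14 + T)/(4 + F))
X(B, R) = 21/(4 + (-6 + R)/R) (X(B, R) = (14 + 7)/(4 + (-6 + R)/(R + 0)) = 21/(4 + (-6 + R)/R))
x = 12101 (x = 19804 - 1*7703 = 19804 - 7703 = 12101)
x - X(-119, 152) = 12101 - 21*152/(-6 + 5*152) = 12101 - 21*152/(-6 + 760) = 12101 - 21*152/754 = 12101 - 1*1596/377 = 12101 - 1596/377 = 4560481/377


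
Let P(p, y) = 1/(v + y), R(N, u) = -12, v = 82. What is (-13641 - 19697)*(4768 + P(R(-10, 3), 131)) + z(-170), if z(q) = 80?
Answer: -33857555690/213 ≈ -1.5896e+8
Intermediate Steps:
P(p, y) = 1/(82 + y)
(-13641 - 19697)*(4768 + P(R(-10, 3), 131)) + z(-170) = (-13641 - 19697)*(4768 + 1/(82 + 131)) + 80 = -33338*(4768 + 1/213) + 80 = -33338*1015585/213 + 80 = -33857572730/213 + 80 = -33857555690/213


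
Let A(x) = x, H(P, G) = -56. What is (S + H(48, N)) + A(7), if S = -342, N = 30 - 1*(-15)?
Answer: -391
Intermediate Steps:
N = 45 (N = 30 + 15 = 45)
(S + H(48, N)) + A(7) = (-342 - 56) + 7 = -398 + 7 = -391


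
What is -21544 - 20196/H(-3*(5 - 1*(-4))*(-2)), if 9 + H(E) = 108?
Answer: -21748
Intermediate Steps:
H(E) = 99 (H(E) = -9 + 108 = 99)
-21544 - 20196/H(-3*(5 - 1*(-4))*(-2)) = -21544 - 20196/99 = -21544 - 20196*1/99 = -21544 - 204 = -21748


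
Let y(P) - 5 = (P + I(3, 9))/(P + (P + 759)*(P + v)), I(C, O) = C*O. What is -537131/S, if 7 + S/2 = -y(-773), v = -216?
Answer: 7021913563/312260 ≈ 22487.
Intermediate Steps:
y(P) = 5 + (27 + P)/(P + (-216 + P)*(759 + P)) (y(P) = 5 + (P + 3*9)/(P + (P + 759)*(P - 216)) = 5 + (P + 27)/(P + (759 + P)*(-216 + P)) = 5 + (27 + P)/(P + (-216 + P)*(759 + P)))
S = -312260/13073 (S = -14 + 2*(-(-819693 + 5*(-773)² + 2721*(-773))/(-163944 + (-773)² + 544*(-773))) = -14 + 2*(-(-819693 + 5*597529 - 2103333)/(-163944 + 597529 - 420512)) = -14 + 2*(-(-819693 + 2987645 - 2103333)/13073) = -14 + 2*(-64619/13073) = -14 - 129238/13073 = -312260/13073 ≈ -23.886)
-537131/S = -537131/(-312260/13073) = -537131*(-13073/312260) = 7021913563/312260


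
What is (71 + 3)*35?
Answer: 2590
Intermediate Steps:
(71 + 3)*35 = 74*35 = 2590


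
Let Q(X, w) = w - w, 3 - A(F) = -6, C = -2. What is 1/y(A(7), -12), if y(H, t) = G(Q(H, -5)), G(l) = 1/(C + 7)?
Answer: 5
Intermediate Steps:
A(F) = 9 (A(F) = 3 - 1*(-6) = 3 + 6 = 9)
Q(X, w) = 0
G(l) = 1/5 (G(l) = 1/(-2 + 7) = 1/5)
y(H, t) = 1/5
1/y(A(7), -12) = 1/(1/5) = 5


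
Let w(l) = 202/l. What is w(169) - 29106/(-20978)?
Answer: 4578235/1772641 ≈ 2.5827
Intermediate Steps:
w(169) - 29106/(-20978) = 202/169 - 29106/(-20978) = 202*(1/169) - 29106*(-1)/20978 = 202/169 - 1*(-14553/10489) = 202/169 + 14553/10489 = 4578235/1772641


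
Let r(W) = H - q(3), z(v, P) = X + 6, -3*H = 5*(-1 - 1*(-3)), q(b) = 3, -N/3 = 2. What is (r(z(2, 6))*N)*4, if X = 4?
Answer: 152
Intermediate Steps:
N = -6 (N = -3*2 = -6)
H = -10/3 (H = -5*(-1 - 1*(-3))/3 = -5*(-1 + 3)/3 = -5*2/3 = -1/3*10 = -10/3 ≈ -3.3333)
z(v, P) = 10 (z(v, P) = 4 + 6 = 10)
r(W) = -19/3 (r(W) = -10/3 - 1*3 = -10/3 - 3 = -19/3)
(r(z(2, 6))*N)*4 = -19/3*(-6)*4 = 38*4 = 152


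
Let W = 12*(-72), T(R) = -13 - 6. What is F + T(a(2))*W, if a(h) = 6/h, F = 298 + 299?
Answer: 17013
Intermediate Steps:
F = 597
T(R) = -19
W = -864
F + T(a(2))*W = 597 - 19*(-864) = 597 + 16416 = 17013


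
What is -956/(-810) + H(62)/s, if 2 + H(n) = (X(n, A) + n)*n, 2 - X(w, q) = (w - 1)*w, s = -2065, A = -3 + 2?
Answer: 18869372/167265 ≈ 112.81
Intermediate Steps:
A = -1
X(w, q) = 2 - w*(-1 + w) (X(w, q) = 2 - (w - 1)*w = 2 - (-1 + w)*w = 2 - w*(-1 + w))
H(n) = -2 + n*(2 - n² + 2*n) (H(n) = -2 + ((2 + n - n²) + n)*n = -2 + (2 - n² + 2*n)*n = -2 + n*(2 - n² + 2*n))
-956/(-810) + H(62)/s = -956/(-810) + (-2 + 62² + 62*(2 + 62 - 1*62²))/(-2065) = -956*(-1/810) + (-2 + 3844 + 62*(2 + 62 - 1*3844))*(-1/2065) = 478/405 + (-2 + 3844 + 62*(2 + 62 - 3844))*(-1/2065) = 478/405 + (-2 + 3844 + 62*(-3780))*(-1/2065) = 478/405 + (-2 + 3844 - 234360)*(-1/2065) = 478/405 - 230518*(-1/2065) = 478/405 + 230518/2065 = 18869372/167265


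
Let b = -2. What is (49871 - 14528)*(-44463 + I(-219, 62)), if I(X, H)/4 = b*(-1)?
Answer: -1571173065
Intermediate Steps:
I(X, H) = 8 (I(X, H) = 4*(-2*(-1)) = 4*2 = 8)
(49871 - 14528)*(-44463 + I(-219, 62)) = (49871 - 14528)*(-44463 + 8) = 35343*(-44455) = -1571173065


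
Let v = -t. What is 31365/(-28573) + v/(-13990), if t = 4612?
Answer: -153508837/199868135 ≈ -0.76805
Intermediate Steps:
v = -4612 (v = -1*4612 = -4612)
31365/(-28573) + v/(-13990) = 31365/(-28573) - 4612/(-13990) = 31365*(-1/28573) - 4612*(-1/13990) = -31365/28573 + 2306/6995 = -153508837/199868135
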